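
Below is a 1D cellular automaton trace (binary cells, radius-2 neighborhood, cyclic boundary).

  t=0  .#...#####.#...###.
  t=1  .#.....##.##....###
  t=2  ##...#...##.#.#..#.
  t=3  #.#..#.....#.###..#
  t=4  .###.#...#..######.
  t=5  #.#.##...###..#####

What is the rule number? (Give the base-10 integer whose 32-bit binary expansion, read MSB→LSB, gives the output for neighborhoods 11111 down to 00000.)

3755494930

  [31] ##### => #  t=0,i=7
  [30] ####. => #  t=0,i=8
  [29] ###.# => .  t=0,i=9
  [28] ###.. => #  t=0,i=17
  [27] ##.## => #  t=1,i=9
  [26] ##.#. => #  t=0,i=10
  [25] ##..# => #  t=0,i=18
  [24] ##... => #  t=1,i=12
  [23] #.### => #  t=3,i=13
  [22] #.##. => #  t=1,i=10
  [21] #.#.# => .  t=2,i=12
  [20] #.#.. => #  t=0,i=11
  [19] #..## => #  t=3,i=17
  [18] #..#. => .  t=0,i=0
  [17] #...# => .  t=0,i=3
  [16] #.... => .  t=1,i=3
  [15] .#### => .  t=0,i=6
  [14] .###. => #  t=0,i=16
  [13] .##.# => .  t=1,i=8
  [12] .##.. => .  t=1,i=11
  [11] .#.## => #  t=2,i=18
  [10] .#.#. => #  t=2,i=13
  [9] .#..# => #  t=2,i=15
  [8] .#... => .  t=0,i=2
  [7] ..### => .  t=0,i=5
  [6] ..##. => .  t=1,i=7
  [5] ..#.# => .  t=2,i=17
  [4] ..#.. => #  t=0,i=1
  [3] ...## => .  t=0,i=4
  [2] ...#. => .  t=2,i=4
  [1] ....# => #  t=1,i=5
  [0] ..... => .  t=1,i=4
  bits 11011111110110000100111000010010 = 3755494930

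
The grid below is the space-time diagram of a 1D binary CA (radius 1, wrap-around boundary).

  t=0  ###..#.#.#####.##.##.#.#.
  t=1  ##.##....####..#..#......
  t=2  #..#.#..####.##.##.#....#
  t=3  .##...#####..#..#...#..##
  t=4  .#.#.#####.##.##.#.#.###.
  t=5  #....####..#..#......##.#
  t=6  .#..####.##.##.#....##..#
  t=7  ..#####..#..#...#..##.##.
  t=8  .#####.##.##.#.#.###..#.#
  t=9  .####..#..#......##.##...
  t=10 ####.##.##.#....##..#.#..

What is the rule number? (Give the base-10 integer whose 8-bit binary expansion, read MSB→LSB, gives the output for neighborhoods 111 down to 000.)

154

  ###|#  b7=1 t=0,i=1
  ##.|.  b6=0 t=0,i=2
  #.#|.  b5=0 t=0,i=6
  #..|#  b4=1 t=0,i=3
  .##|#  b3=1 t=0,i=0
  .#.|.  b2=0 t=0,i=5
  ..#|#  b1=1 t=0,i=4
  ...|.  b0=0 t=1,i=6
  bits 10011010 = 154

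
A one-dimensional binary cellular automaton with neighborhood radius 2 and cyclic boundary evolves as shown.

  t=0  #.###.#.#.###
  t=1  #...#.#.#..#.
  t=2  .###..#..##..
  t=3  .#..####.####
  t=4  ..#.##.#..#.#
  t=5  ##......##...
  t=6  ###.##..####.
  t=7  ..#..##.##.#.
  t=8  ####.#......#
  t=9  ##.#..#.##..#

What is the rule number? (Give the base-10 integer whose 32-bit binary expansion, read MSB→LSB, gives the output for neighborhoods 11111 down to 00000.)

2737214421

  #####|#  b31=1 t=8,i=1
  ####.|.  b30=0 t=0,i=12
  ###.#|#  b29=1 t=0,i=0
  ###..|.  b28=0 t=2,i=3
  ##.##|.  b27=0 t=0,i=1
  ##.#.|.  b26=0 t=0,i=5
  ##..#|#  b25=1 t=2,i=4
  ##...|#  b24=1 t=2,i=11
  #.###|.  b23=0 t=0,i=2
  #.##.|.  b22=0 t=4,i=4
  #.#.#|#  b21=1 t=0,i=6
  #.#..|.  b20=0 t=1,i=0
  #..##|.  b19=0 t=2,i=8
  #..#.|#  b18=1 t=1,i=10
  #...#|#  b17=1 t=1,i=2
  #....|.  b16=0 t=5,i=3
  .####|#  b15=1 t=0,i=11
  .###.|.  b14=0 t=0,i=3
  .##.#|.  b13=0 t=4,i=5
  .##..|#  b12=1 t=2,i=10
  .#.##|.  b11=0 t=0,i=9
  .#.#.|.  b10=0 t=0,i=7
  .#..#|#  b9=1 t=1,i=9
  .#...|#  b8=1 t=1,i=1
  ..###|#  b7=1 t=2,i=1
  ..##.|#  b6=1 t=2,i=9
  ..#.#|.  b5=0 t=1,i=4
  ..#..|#  b4=1 t=2,i=6
  ...##|.  b3=0 t=2,i=0
  ...#.|#  b2=1 t=1,i=3
  ....#|.  b1=0 t=5,i=6
  .....|#  b0=1 t=5,i=4
  bits 10100011001001101001001111010101 = 2737214421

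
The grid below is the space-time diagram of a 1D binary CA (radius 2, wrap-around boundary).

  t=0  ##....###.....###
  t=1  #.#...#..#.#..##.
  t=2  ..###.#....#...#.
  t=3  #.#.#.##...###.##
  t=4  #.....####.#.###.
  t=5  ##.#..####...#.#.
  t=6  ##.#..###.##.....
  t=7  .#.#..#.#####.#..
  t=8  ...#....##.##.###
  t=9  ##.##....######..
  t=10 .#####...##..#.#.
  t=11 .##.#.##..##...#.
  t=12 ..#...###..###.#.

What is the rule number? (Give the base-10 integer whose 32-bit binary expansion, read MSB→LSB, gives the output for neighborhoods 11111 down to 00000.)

  [31] ##### => .  t=0,i=16
  [30] ####. => #  t=0,i=0
  [29] ###.# => #  t=2,i=4
  [28] ###.. => .  t=0,i=1
  [27] ##.## => #  t=3,i=14
  [26] ##.#. => .  t=1,i=16
  [25] ##..# => #  t=9,i=15
  [24] ##... => #  t=0,i=2
  [23] #.### => #  t=3,i=15
  [22] #.##. => #  t=3,i=6
  [21] #.#.# => .  t=1,i=0
  [20] #.#.. => #  t=1,i=2
  [19] #..## => .  t=1,i=13
  [18] #..#. => .  t=1,i=8
  [17] #...# => #  t=1,i=4
  [16] #.... => .  t=0,i=3
  [15] .#### => #  t=0,i=15
  [14] .###. => .  t=0,i=7
  [13] .##.# => #  t=1,i=15
  [12] .##.. => #  t=3,i=7
  [11] .#.## => .  t=3,i=5
  [10] .#.#. => .  t=1,i=1
  [9] .#..# => .  t=1,i=7
  [8] .#... => #  t=1,i=3
  [7] ..### => #  t=0,i=6
  [6] ..##. => .  t=1,i=14
  [5] ..#.# => .  t=1,i=9
  [4] ..#.. => #  t=1,i=6
  [3] ...## => .  t=0,i=5
  [2] ...#. => .  t=1,i=5
  [1] ....# => .  t=0,i=4
  [0] ..... => #  t=0,i=11
  bits 01101011110100101011000110010001 = 1808970129

1808970129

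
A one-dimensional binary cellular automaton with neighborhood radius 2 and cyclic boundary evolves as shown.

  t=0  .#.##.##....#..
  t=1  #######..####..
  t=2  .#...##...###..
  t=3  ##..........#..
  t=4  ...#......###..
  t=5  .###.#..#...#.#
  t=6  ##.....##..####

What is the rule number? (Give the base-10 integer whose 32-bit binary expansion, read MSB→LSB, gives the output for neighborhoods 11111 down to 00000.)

  nb #####: next=.  (t=1,i=2, bit31=0)
  nb ####.: next=#  (t=1,i=5, bit30=1)
  nb ###.#: next=.  (t=5,i=3, bit29=0)
  nb ###..: next=#  (t=1,i=6, bit28=1)
  nb ##.##: next=#  (t=0,i=5, bit27=1)
  nb ##.#.: next=.  (t=5,i=4, bit26=0)
  nb ##..#: next=.  (t=1,i=7, bit25=0)
  nb ##...: next=.  (t=0,i=8, bit24=0)
  nb #.###: next=#  (t=5,i=1, bit23=1)
  nb #.##.: next=#  (t=0,i=3, bit22=1)
  nb #.#.#: next=#  (t=5,i=14, bit21=1)
  nb #.#..: next=.  (t=5,i=5, bit20=0)
  nb #..##: next=.  (t=1,i=8, bit19=0)
  nb #..#.: next=#  (t=5,i=7, bit18=1)
  nb #...#: next=.  (t=0,i=14, bit17=0)
  nb #....: next=#  (t=0,i=9, bit16=1)
  nb .####: next=#  (t=1,i=1, bit15=1)
  nb .###.: next=.  (t=2,i=11, bit14=0)
  nb .##.#: next=#  (t=0,i=4, bit13=1)
  nb .##..: next=.  (t=0,i=7, bit12=0)
  nb .#.##: next=#  (t=0,i=2, bit11=1)
  nb .#.#.: next=#  (t=5,i=13, bit10=1)
  nb .#..#: next=.  (t=3,i=13, bit9=0)
  nb .#...: next=.  (t=0,i=13, bit8=0)
  nb ..###: next=.  (t=1,i=0, bit7=0)
  nb ..##.: next=.  (t=2,i=5, bit6=0)
  nb ..#.#: next=#  (t=0,i=1, bit5=1)
  nb ..#..: next=#  (t=0,i=12, bit4=1)
  nb ...##: next=.  (t=2,i=4, bit3=0)
  nb ...#.: next=#  (t=0,i=0, bit2=1)
  nb ....#: next=#  (t=0,i=10, bit1=1)
  nb .....: next=.  (t=3,i=4, bit0=0)
  bits 01011000111001011010110000110110 = 1491446838

1491446838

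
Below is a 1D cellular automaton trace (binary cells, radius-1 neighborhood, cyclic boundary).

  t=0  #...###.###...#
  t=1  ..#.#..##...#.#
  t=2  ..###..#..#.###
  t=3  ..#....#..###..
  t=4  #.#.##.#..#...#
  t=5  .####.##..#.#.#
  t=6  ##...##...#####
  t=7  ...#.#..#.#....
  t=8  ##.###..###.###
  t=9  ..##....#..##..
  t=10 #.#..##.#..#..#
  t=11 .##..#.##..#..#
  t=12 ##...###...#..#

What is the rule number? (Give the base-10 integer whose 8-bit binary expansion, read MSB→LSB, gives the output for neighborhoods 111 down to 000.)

  ###|.  b7=0 t=0,i=5
  ##.|.  b6=0 t=0,i=0
  #.#|#  b5=1 t=0,i=7
  #..|.  b4=0 t=0,i=1
  .##|#  b3=1 t=0,i=4
  .#.|#  b2=1 t=1,i=2
  ..#|.  b1=0 t=0,i=3
  ...|#  b0=1 t=0,i=2
  bits 00101101 = 45

45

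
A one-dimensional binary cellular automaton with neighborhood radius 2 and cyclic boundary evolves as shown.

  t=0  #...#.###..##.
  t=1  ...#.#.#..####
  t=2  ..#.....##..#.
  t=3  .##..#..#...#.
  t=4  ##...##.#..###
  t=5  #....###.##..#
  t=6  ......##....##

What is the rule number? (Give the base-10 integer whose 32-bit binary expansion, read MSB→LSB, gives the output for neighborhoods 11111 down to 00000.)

  ##### -> #   bit 31 = 1  t=4,i=13
  ####. -> #   bit 30 = 1  t=1,i=12
  ###.# -> #   bit 29 = 1  t=5,i=7
  ###.. -> .   bit 28 = 0  t=0,i=8
  ##.## -> .   bit 27 = 0  t=5,i=8
  ##.#. -> #   bit 26 = 1  t=0,i=13
  ##..# -> .   bit 25 = 0  t=0,i=9
  ##... -> .   bit 24 = 0  t=1,i=0
  #.### -> .   bit 23 = 0  t=0,i=6
  #.##. -> .   bit 22 = 0  t=5,i=9
  #.#.# -> .   bit 21 = 0  t=1,i=5
  #.#.. -> .   bit 20 = 0  t=0,i=0
  #..## -> #   bit 19 = 1  t=0,i=10
  #..#. -> .   bit 18 = 0  t=2,i=11
  #...# -> .   bit 17 = 0  t=0,i=2
  #.... -> .   bit 16 = 0  t=2,i=4
  .#### -> .   bit 15 = 0  t=1,i=11
  .###. -> #   bit 14 = 1  t=0,i=7
  .##.# -> #   bit 13 = 1  t=0,i=12
  .##.. -> .   bit 12 = 0  t=2,i=9
  .#.## -> #   bit 11 = 1  t=0,i=5
  .#.#. -> .   bit 10 = 0  t=1,i=4
  .#..# -> #   bit 9 = 1  t=1,i=8
  .#... -> .   bit 8 = 0  t=0,i=1
  ..### -> .   bit 7 = 0  t=1,i=10
  ..##. -> #   bit 6 = 1  t=0,i=11
  ..#.# -> .   bit 5 = 0  t=0,i=4
  ..#.. -> #   bit 4 = 1  t=2,i=2
  ...## -> .   bit 3 = 0  t=2,i=7
  ...#. -> #   bit 2 = 1  t=0,i=3
  ....# -> .   bit 1 = 0  t=2,i=6
  ..... -> #   bit 0 = 1  t=2,i=5
  bits 11100100000010000110101001010101 = 3825756757

3825756757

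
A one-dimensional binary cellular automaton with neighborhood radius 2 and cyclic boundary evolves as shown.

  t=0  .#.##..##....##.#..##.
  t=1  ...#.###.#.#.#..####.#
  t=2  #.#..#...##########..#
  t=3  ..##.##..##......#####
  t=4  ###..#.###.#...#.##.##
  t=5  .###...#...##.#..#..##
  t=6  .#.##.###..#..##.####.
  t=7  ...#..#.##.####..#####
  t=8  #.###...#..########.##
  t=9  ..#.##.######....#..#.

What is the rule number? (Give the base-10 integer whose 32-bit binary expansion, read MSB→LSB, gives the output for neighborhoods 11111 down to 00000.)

  ##### -> .   bit 31 = 0  t=2,i=11
  ####. -> #   bit 30 = 1  t=1,i=18
  ###.# -> .   bit 29 = 0  t=1,i=7
  ###.. -> #   bit 28 = 1  t=2,i=18
  ##.## -> .   bit 27 = 0  t=3,i=4
  ##.#. -> .   bit 26 = 0  t=0,i=15
  ##..# -> #   bit 25 = 1  t=0,i=5
  ##... -> #   bit 24 = 1  t=0,i=9
  #.### -> #   bit 23 = 1  t=1,i=5
  #.##. -> #   bit 22 = 1  t=0,i=3
  #.#.# -> #   bit 21 = 1  t=1,i=9
  #.#.. -> #   bit 20 = 1  t=0,i=16
  #..## -> #   bit 19 = 1  t=0,i=6
  #..#. -> .   bit 18 = 0  t=0,i=0
  #...# -> .   bit 17 = 0  t=1,i=1
  #.... -> .   bit 16 = 0  t=0,i=10
  .#### -> #   bit 15 = 1  t=1,i=17
  .###. -> .   bit 14 = 0  t=1,i=6
  .##.# -> .   bit 13 = 0  t=0,i=14
  .##.. -> .   bit 12 = 0  t=0,i=4
  .#.## -> .   bit 11 = 0  t=0,i=2
  .#.#. -> #   bit 10 = 1  t=1,i=10
  .#..# -> #   bit 9 = 1  t=0,i=17
  .#... -> #   bit 8 = 1  t=1,i=0
  ..### -> #   bit 7 = 1  t=1,i=16
  ..##. -> #   bit 6 = 1  t=0,i=7
  ..#.# -> .   bit 5 = 0  t=0,i=1
  ..#.. -> #   bit 4 = 1  t=2,i=5
  ...## -> .   bit 3 = 0  t=0,i=12
  ...#. -> #   bit 2 = 1  t=1,i=2
  ....# -> #   bit 1 = 1  t=0,i=11
  ..... -> .   bit 0 = 0  t=3,i=13
  bits 01010011111110001000011111010110 = 1408796630

1408796630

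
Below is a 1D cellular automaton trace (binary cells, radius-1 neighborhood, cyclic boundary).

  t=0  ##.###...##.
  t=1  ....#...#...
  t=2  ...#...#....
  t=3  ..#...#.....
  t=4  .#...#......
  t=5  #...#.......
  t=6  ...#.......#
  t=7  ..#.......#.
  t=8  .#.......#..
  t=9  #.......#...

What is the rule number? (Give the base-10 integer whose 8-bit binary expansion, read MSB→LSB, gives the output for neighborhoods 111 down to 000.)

  [7] ### => #  t=0,i=4
  [6] ##. => .  t=0,i=1
  [5] #.# => .  t=0,i=2
  [4] #.. => .  t=0,i=6
  [3] .## => .  t=0,i=0
  [2] .#. => .  t=1,i=4
  [1] ..# => #  t=0,i=8
  [0] ... => .  t=0,i=7
  bits 10000010 = 130

130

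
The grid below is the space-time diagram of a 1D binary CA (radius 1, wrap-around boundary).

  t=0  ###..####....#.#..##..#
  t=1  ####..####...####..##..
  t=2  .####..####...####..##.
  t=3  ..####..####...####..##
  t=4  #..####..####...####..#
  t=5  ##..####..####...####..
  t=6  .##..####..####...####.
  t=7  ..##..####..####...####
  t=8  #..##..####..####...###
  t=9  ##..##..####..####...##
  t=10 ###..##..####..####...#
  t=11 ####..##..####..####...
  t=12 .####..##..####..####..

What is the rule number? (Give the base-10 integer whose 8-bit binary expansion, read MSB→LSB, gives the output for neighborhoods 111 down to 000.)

244

  ### -> #   bit 7 = 1  t=0,i=0
  ##. -> #   bit 6 = 1  t=0,i=2
  #.# -> #   bit 5 = 1  t=0,i=14
  #.. -> #   bit 4 = 1  t=0,i=3
  .## -> .   bit 3 = 0  t=0,i=5
  .#. -> #   bit 2 = 1  t=0,i=13
  ..# -> .   bit 1 = 0  t=0,i=4
  ... -> .   bit 0 = 0  t=0,i=10
  bits 11110100 = 244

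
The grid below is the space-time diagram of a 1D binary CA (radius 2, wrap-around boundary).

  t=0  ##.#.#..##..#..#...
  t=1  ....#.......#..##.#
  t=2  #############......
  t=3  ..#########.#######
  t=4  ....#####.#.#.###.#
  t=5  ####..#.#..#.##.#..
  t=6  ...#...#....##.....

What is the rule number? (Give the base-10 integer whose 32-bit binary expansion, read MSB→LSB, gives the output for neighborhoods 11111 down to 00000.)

  #####|#  b31=1 t=2,i=2
  ####.|.  b30=0 t=2,i=11
  ###.#|#  b29=1 t=3,i=10
  ###..|#  b28=1 t=2,i=12
  ##.##|.  b27=0 t=3,i=11
  ##.#.|.  b26=0 t=0,i=2
  ##..#|.  b25=0 t=0,i=10
  ##...|#  b24=1 t=2,i=13
  #.###|#  b23=1 t=3,i=12
  #.##.|#  b22=1 t=5,i=13
  #.#.#|.  b21=0 t=0,i=3
  #.#..|.  b20=0 t=0,i=5
  #..##|.  b19=0 t=0,i=7
  #..#.|.  b18=0 t=0,i=11
  #...#|.  b17=0 t=0,i=17
  #....|#  b16=1 t=1,i=1
  .####|.  b15=0 t=2,i=1
  .###.|.  b14=0 t=4,i=15
  .##.#|.  b13=0 t=0,i=1
  .##..|.  b12=0 t=0,i=9
  .#.##|#  b11=1 t=4,i=13
  .#.#.|#  b10=1 t=0,i=4
  .#..#|.  b9=0 t=0,i=6
  .#...|#  b8=1 t=0,i=16
  ..###|.  b7=0 t=2,i=0
  ..##.|.  b6=0 t=0,i=0
  ..#.#|.  b5=0 t=5,i=6
  ..#..|#  b4=1 t=0,i=12
  ...##|#  b3=1 t=0,i=18
  ...#.|#  b2=1 t=1,i=3
  ....#|#  b1=1 t=1,i=2
  .....|#  b0=1 t=1,i=7
  bits 10110001110000010000110100011111 = 2982219039

2982219039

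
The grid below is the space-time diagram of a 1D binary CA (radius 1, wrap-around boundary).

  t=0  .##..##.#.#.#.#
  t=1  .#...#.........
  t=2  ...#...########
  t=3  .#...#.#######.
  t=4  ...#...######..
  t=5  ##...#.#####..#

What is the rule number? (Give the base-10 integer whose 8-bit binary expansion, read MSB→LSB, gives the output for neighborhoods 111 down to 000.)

  ### -> #   bit 7 = 1  t=2,i=8
  ##. -> .   bit 6 = 0  t=0,i=2
  #.# -> .   bit 5 = 0  t=0,i=0
  #.. -> .   bit 4 = 0  t=0,i=3
  .## -> #   bit 3 = 1  t=0,i=1
  .#. -> .   bit 2 = 0  t=0,i=8
  ..# -> .   bit 1 = 0  t=0,i=4
  ... -> #   bit 0 = 1  t=1,i=3
  bits 10001001 = 137

137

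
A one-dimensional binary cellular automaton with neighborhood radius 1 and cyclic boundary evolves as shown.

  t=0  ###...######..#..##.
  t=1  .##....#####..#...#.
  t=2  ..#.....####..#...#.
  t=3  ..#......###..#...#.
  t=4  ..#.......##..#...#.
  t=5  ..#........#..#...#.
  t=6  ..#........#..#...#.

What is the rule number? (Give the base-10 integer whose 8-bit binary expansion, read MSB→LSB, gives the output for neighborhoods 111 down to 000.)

196

  ### -> #   bit 7 = 1  t=0,i=1
  ##. -> #   bit 6 = 1  t=0,i=2
  #.# -> .   bit 5 = 0  t=0,i=19
  #.. -> .   bit 4 = 0  t=0,i=3
  .## -> .   bit 3 = 0  t=0,i=0
  .#. -> #   bit 2 = 1  t=0,i=14
  ..# -> .   bit 1 = 0  t=0,i=5
  ... -> .   bit 0 = 0  t=0,i=4
  bits 11000100 = 196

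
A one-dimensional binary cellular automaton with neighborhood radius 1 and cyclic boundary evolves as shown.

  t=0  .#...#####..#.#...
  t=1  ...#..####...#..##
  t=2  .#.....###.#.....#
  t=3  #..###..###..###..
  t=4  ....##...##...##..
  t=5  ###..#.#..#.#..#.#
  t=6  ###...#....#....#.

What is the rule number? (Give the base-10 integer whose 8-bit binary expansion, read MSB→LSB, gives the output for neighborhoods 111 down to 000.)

  nb ###: next=#  (t=0,i=6, bit7=1)
  nb ##.: next=#  (t=0,i=9, bit6=1)
  nb #.#: next=#  (t=0,i=13, bit5=1)
  nb #..: next=.  (t=0,i=2, bit4=0)
  nb .##: next=.  (t=0,i=5, bit3=0)
  nb .#.: next=.  (t=0,i=1, bit2=0)
  nb ..#: next=.  (t=0,i=0, bit1=0)
  nb ...: next=#  (t=0,i=3, bit0=1)
  bits 11100001 = 225

225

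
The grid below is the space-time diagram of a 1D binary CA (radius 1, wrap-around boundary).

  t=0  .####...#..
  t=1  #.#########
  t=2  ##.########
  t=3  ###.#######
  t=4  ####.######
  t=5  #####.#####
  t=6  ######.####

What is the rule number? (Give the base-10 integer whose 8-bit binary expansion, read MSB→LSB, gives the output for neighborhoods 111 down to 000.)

  ### -> #   bit 7 = 1  t=0,i=2
  ##. -> #   bit 6 = 1  t=0,i=4
  #.# -> #   bit 5 = 1  t=1,i=1
  #.. -> #   bit 4 = 1  t=0,i=5
  .## -> .   bit 3 = 0  t=0,i=1
  .#. -> #   bit 2 = 1  t=0,i=8
  ..# -> #   bit 1 = 1  t=0,i=0
  ... -> #   bit 0 = 1  t=0,i=6
  bits 11110111 = 247

247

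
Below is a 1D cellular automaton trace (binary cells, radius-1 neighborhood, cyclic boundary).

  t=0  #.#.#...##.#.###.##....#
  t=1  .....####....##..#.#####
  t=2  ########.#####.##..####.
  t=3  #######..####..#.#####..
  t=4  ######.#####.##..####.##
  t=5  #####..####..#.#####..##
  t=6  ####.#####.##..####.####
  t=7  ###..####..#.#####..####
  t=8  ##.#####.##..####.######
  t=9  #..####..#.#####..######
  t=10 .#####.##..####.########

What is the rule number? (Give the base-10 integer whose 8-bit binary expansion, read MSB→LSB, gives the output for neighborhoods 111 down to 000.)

155

  [7] ### => #  t=0,i=14
  [6] ##. => .  t=0,i=0
  [5] #.# => .  t=0,i=1
  [4] #.. => #  t=0,i=5
  [3] .## => #  t=0,i=8
  [2] .#. => .  t=0,i=2
  [1] ..# => #  t=0,i=7
  [0] ... => #  t=0,i=6
  bits 10011011 = 155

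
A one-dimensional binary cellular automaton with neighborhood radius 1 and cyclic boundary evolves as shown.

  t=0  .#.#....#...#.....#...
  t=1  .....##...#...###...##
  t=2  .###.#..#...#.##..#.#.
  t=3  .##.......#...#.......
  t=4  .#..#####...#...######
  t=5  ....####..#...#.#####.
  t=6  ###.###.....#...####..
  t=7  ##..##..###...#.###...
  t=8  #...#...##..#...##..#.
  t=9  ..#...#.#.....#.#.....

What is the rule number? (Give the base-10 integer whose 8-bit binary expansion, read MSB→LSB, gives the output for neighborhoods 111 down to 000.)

137

  nb ###: next=#  (t=1,i=15, bit7=1)
  nb ##.: next=.  (t=1,i=6, bit6=0)
  nb #.#: next=.  (t=0,i=2, bit5=0)
  nb #..: next=.  (t=0,i=4, bit4=0)
  nb .##: next=#  (t=1,i=5, bit3=1)
  nb .#.: next=.  (t=0,i=1, bit2=0)
  nb ..#: next=.  (t=0,i=0, bit1=0)
  nb ...: next=#  (t=0,i=5, bit0=1)
  bits 10001001 = 137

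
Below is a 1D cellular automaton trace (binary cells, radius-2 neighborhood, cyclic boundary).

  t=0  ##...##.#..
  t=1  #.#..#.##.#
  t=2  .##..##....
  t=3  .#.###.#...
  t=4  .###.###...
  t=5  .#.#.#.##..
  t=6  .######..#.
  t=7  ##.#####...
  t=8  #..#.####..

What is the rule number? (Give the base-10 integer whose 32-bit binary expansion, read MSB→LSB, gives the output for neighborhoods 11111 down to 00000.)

4156034272

  [31] ##### => #  t=6,i=3
  [30] ####. => #  t=6,i=5
  [29] ###.# => #  t=3,i=5
  [28] ###.. => #  t=4,i=7
  [27] ##.## => .  t=1,i=9
  [26] ##.#. => #  t=0,i=7
  [25] ##..# => #  t=2,i=3
  [24] ##... => #  t=0,i=2
  [23] #.### => #  t=3,i=3
  [22] #.##. => .  t=1,i=7
  [21] #.#.# => #  t=5,i=3
  [20] #.#.. => #  t=0,i=8
  [19] #..## => #  t=0,i=10
  [18] #..#. => .  t=1,i=4
  [17] #...# => .  t=0,i=3
  [16] #.... => .  t=2,i=8
  [15] .#### => .  t=6,i=2
  [14] .###. => .  t=3,i=4
  [13] .##.# => .  t=0,i=6
  [12] .##.. => .  t=0,i=1
  [11] .#.## => #  t=1,i=6
  [10] .#.#. => #  t=5,i=2
  [9] .#..# => .  t=0,i=9
  [8] .#... => .  t=3,i=8
  [7] ..### => #  t=4,i=1
  [6] ..##. => #  t=0,i=0
  [5] ..#.# => #  t=1,i=5
  [4] ..#.. => .  t=6,i=9
  [3] ...## => .  t=0,i=4
  [2] ...#. => .  t=3,i=0
  [1] ....# => .  t=2,i=10
  [0] ..... => .  t=2,i=9
  bits 11110111101110000000110011100000 = 4156034272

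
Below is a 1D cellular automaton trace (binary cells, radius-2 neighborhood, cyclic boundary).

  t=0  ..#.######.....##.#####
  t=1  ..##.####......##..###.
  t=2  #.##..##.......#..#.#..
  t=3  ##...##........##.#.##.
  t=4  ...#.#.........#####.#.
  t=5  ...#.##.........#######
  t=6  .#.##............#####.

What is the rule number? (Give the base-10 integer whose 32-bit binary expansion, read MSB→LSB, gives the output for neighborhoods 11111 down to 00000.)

  ##### -> #   bit 31 = 1  t=0,i=6
  ####. -> #   bit 30 = 1  t=0,i=8
  ###.# -> #   bit 29 = 1  t=4,i=19
  ###.. -> .   bit 28 = 0  t=0,i=9
  ##.## -> .   bit 27 = 0  t=0,i=17
  ##.#. -> #   bit 26 = 1  t=3,i=17
  ##..# -> .   bit 25 = 0  t=0,i=0
  ##... -> .   bit 24 = 0  t=0,i=10
  #.### -> .   bit 23 = 0  t=0,i=4
  #.##. -> .   bit 22 = 0  t=2,i=2
  #.#.# -> #   bit 21 = 1  t=3,i=18
  #.#.. -> #   bit 20 = 1  t=2,i=20
  #..## -> #   bit 19 = 1  t=1,i=18
  #..#. -> .   bit 18 = 0  t=0,i=1
  #...# -> #   bit 17 = 1  t=1,i=0
  #.... -> .   bit 16 = 0  t=0,i=11
  .#### -> #   bit 15 = 1  t=0,i=5
  .###. -> #   bit 14 = 1  t=1,i=20
  .##.# -> #   bit 13 = 1  t=0,i=16
  .##.. -> .   bit 12 = 0  t=1,i=16
  .#.## -> #   bit 11 = 1  t=0,i=3
  .#.#. -> .   bit 10 = 0  t=2,i=19
  .#..# -> #   bit 9 = 1  t=2,i=16
  .#... -> #   bit 8 = 1  t=4,i=6
  ..### -> .   bit 7 = 0  t=1,i=19
  ..##. -> #   bit 6 = 1  t=0,i=15
  ..#.# -> #   bit 5 = 1  t=0,i=2
  ..#.. -> #   bit 4 = 1  t=2,i=15
  ...## -> .   bit 3 = 0  t=0,i=14
  ...#. -> .   bit 2 = 0  t=2,i=14
  ....# -> .   bit 1 = 0  t=0,i=13
  ..... -> .   bit 0 = 0  t=0,i=12
  bits 11100100001110101110101101110000 = 3829066608

3829066608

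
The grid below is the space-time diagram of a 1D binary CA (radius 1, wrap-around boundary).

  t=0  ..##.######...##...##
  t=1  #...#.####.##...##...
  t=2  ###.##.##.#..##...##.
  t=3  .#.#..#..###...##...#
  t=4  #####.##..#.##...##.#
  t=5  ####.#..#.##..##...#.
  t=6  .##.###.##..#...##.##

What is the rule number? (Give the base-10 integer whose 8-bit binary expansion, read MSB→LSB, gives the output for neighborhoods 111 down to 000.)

181

  ### -> #   bit 7 = 1  t=0,i=6
  ##. -> .   bit 6 = 0  t=0,i=3
  #.# -> #   bit 5 = 1  t=0,i=4
  #.. -> #   bit 4 = 1  t=0,i=0
  .## -> .   bit 3 = 0  t=0,i=2
  .#. -> #   bit 2 = 1  t=1,i=0
  ..# -> .   bit 1 = 0  t=0,i=1
  ... -> #   bit 0 = 1  t=0,i=12
  bits 10110101 = 181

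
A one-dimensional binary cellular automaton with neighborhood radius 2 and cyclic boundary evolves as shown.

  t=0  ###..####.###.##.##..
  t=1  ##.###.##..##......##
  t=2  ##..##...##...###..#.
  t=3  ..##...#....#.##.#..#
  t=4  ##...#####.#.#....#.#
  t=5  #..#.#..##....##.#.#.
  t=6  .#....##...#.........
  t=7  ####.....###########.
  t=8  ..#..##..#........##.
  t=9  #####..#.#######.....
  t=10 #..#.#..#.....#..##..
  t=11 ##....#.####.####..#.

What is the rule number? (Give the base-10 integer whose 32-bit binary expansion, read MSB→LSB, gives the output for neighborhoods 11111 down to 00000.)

1644907413

  ##### -> .   bit 31 = 0  t=4,i=7
  ####. -> #   bit 30 = 1  t=0,i=7
  ###.# -> #   bit 29 = 1  t=0,i=8
  ###.. -> .   bit 28 = 0  t=0,i=2
  ##.## -> .   bit 27 = 0  t=0,i=9
  ##.#. -> .   bit 26 = 0  t=3,i=16
  ##..# -> #   bit 25 = 1  t=0,i=3
  ##... -> .   bit 24 = 0  t=1,i=13
  #.### -> .   bit 23 = 0  t=0,i=10
  #.##. -> .   bit 22 = 0  t=0,i=14
  #.#.# -> .   bit 21 = 0  t=4,i=11
  #.#.. -> .   bit 20 = 0  t=3,i=17
  #..## -> #   bit 19 = 1  t=0,i=4
  #..#. -> .   bit 18 = 0  t=2,i=18
  #...# -> #   bit 17 = 1  t=2,i=7
  #.... -> #   bit 16 = 1  t=1,i=14
  .#### -> .   bit 15 = 0  t=0,i=6
  .###. -> #   bit 14 = 1  t=0,i=1
  .##.# -> .   bit 13 = 0  t=0,i=15
  .##.. -> .   bit 12 = 0  t=0,i=18
  .#.## -> #   bit 11 = 1  t=2,i=20
  .#.#. -> .   bit 10 = 0  t=4,i=12
  .#..# -> #   bit 9 = 1  t=3,i=0
  .#... -> #   bit 8 = 1  t=3,i=8
  ..### -> #   bit 7 = 1  t=0,i=0
  ..##. -> .   bit 6 = 0  t=1,i=11
  ..#.# -> .   bit 5 = 0  t=2,i=19
  ..#.. -> #   bit 4 = 1  t=3,i=7
  ...## -> .   bit 3 = 0  t=1,i=18
  ...#. -> #   bit 2 = 1  t=3,i=6
  ....# -> .   bit 1 = 0  t=1,i=17
  ..... -> #   bit 0 = 1  t=1,i=15
  bits 01100010000010110100101110010101 = 1644907413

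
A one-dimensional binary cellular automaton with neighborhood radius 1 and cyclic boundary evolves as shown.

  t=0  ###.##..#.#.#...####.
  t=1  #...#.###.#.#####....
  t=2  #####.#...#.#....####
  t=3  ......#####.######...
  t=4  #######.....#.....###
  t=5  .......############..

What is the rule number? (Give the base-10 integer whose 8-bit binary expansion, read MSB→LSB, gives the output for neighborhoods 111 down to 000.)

31

  nb ###: next=.  (t=0,i=1, bit7=0)
  nb ##.: next=.  (t=0,i=2, bit6=0)
  nb #.#: next=.  (t=0,i=3, bit5=0)
  nb #..: next=#  (t=0,i=6, bit4=1)
  nb .##: next=#  (t=0,i=0, bit3=1)
  nb .#.: next=#  (t=0,i=8, bit2=1)
  nb ..#: next=#  (t=0,i=7, bit1=1)
  nb ...: next=#  (t=0,i=14, bit0=1)
  bits 00011111 = 31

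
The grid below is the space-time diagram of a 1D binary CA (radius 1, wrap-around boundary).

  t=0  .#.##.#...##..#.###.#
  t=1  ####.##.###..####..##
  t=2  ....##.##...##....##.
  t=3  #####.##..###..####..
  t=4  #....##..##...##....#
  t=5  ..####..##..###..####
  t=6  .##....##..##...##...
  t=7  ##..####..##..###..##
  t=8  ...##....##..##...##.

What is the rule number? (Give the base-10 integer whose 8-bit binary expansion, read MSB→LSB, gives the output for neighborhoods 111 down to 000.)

47

  [7] ### => .  t=0,i=17
  [6] ##. => .  t=0,i=4
  [5] #.# => #  t=0,i=0
  [4] #.. => .  t=0,i=7
  [3] .## => #  t=0,i=3
  [2] .#. => #  t=0,i=1
  [1] ..# => #  t=0,i=9
  [0] ... => #  t=0,i=8
  bits 00101111 = 47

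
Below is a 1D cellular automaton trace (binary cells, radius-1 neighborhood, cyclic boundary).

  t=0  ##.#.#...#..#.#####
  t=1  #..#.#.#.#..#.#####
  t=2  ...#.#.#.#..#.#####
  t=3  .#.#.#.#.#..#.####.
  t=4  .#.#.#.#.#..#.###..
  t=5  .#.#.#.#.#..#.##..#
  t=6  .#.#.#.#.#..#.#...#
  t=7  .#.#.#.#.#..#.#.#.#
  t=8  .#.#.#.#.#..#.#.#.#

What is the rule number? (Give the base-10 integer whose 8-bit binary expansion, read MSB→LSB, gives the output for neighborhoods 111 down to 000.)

  [7] ### => #  t=0,i=0
  [6] ##. => .  t=0,i=1
  [5] #.# => .  t=0,i=2
  [4] #.. => .  t=0,i=6
  [3] .## => #  t=0,i=14
  [2] .#. => #  t=0,i=3
  [1] ..# => .  t=0,i=8
  [0] ... => #  t=0,i=7
  bits 10001101 = 141

141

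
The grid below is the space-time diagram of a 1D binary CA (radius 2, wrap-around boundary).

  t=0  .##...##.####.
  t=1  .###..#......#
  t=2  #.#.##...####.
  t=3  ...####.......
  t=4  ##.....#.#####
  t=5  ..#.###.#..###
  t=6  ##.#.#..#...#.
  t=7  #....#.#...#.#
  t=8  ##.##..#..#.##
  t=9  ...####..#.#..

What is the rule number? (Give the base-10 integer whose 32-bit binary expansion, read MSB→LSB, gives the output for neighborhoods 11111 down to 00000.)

  nb #####: next=#  (t=4,i=11, bit31=1)
  nb ####.: next=.  (t=0,i=11, bit30=0)
  nb ###.#: next=.  (t=2,i=12, bit29=0)
  nb ###..: next=.  (t=0,i=12, bit28=0)
  nb ##.##: next=.  (t=0,i=8, bit27=0)
  nb ##.#.: next=.  (t=2,i=13, bit26=0)
  nb ##..#: next=#  (t=0,i=13, bit25=1)
  nb ##...: next=#  (t=0,i=3, bit24=1)
  nb #.###: next=.  (t=0,i=9, bit23=0)
  nb #.##.: next=#  (t=2,i=4, bit22=1)
  nb #.#.#: next=.  (t=2,i=0, bit21=0)
  nb #.#..: next=#  (t=5,i=8, bit20=1)
  nb #..##: next=.  (t=0,i=0, bit19=0)
  nb #..#.: next=#  (t=1,i=5, bit18=1)
  nb #...#: next=.  (t=0,i=4, bit17=0)
  nb #....: next=.  (t=1,i=8, bit16=0)
  nb .####: next=.  (t=0,i=10, bit15=0)
  nb .###.: next=#  (t=1,i=2, bit14=1)
  nb .##.#: next=.  (t=0,i=7, bit13=0)
  nb .##..: next=#  (t=0,i=2, bit12=1)
  nb .#.##: next=#  (t=1,i=0, bit11=1)
  nb .#.#.: next=.  (t=2,i=1, bit10=0)
  nb .#..#: next=.  (t=5,i=9, bit9=0)
  nb .#...: next=.  (t=1,i=7, bit8=0)
  nb ..###: next=.  (t=2,i=9, bit7=0)
  nb ..##.: next=#  (t=0,i=1, bit6=1)
  nb ..#.#: next=.  (t=1,i=13, bit5=0)
  nb ..#..: next=.  (t=1,i=6, bit4=0)
  nb ...##: next=.  (t=0,i=5, bit3=0)
  nb ...#.: next=#  (t=1,i=12, bit2=1)
  nb ....#: next=#  (t=1,i=11, bit1=1)
  nb .....: next=#  (t=1,i=9, bit0=1)
  bits 10000011010101000101100001000111 = 2203342919

2203342919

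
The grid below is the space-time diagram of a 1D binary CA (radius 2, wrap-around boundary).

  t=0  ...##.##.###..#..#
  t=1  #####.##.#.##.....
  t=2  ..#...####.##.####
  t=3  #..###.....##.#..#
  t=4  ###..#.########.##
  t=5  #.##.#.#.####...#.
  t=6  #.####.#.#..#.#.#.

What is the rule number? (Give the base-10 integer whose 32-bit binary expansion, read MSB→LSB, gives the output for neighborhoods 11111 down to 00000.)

2533044587

  [31] ##### => #  t=1,i=2
  [30] ####. => .  t=1,i=3
  [29] ###.# => .  t=1,i=4
  [28] ###.. => #  t=0,i=11
  [27] ##.## => .  t=0,i=5
  [26] ##.#. => #  t=1,i=8
  [25] ##..# => #  t=0,i=12
  [24] ##... => .  t=1,i=13
  [23] #.### => #  t=0,i=9
  [22] #.##. => #  t=0,i=6
  [21] #.#.# => #  t=1,i=9
  [20] #.#.. => #  t=3,i=14
  [19] #..## => #  t=3,i=2
  [18] #..#. => .  t=0,i=13
  [17] #...# => #  t=0,i=1
  [16] #.... => #  t=1,i=14
  [15] .#### => .  t=1,i=1
  [14] .###. => .  t=0,i=10
  [13] .##.# => #  t=0,i=4
  [12] .##.. => #  t=1,i=12
  [11] .#.## => .  t=1,i=10
  [10] .#.#. => .  t=5,i=6
  [9] .#..# => .  t=0,i=15
  [8] .#... => #  t=0,i=0
  [7] ..### => .  t=1,i=0
  [6] ..##. => #  t=0,i=3
  [5] ..#.# => #  t=4,i=5
  [4] ..#.. => .  t=0,i=14
  [3] ...## => #  t=0,i=2
  [2] ...#. => .  t=5,i=15
  [1] ....# => #  t=1,i=16
  [0] ..... => #  t=1,i=15
  bits 10010110111110110011000101101011 = 2533044587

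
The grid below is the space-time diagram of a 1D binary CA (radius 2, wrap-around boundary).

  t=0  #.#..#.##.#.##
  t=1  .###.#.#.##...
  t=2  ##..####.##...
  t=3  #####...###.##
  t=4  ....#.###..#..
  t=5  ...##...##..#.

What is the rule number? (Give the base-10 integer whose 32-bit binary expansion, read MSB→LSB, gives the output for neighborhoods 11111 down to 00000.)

  #####|.  b31=0 t=3,i=0
  ####.|.  b30=0 t=2,i=6
  ###.#|.  b29=0 t=0,i=0
  ###..|#  b28=1 t=3,i=4
  ##.##|#  b27=1 t=2,i=8
  ##.#.|#  b26=1 t=0,i=1
  ##..#|#  b25=1 t=2,i=2
  ##...|.  b24=0 t=1,i=11
  #.###|.  b23=0 t=0,i=12
  #.##.|#  b22=1 t=0,i=7
  #.#.#|#  b21=1 t=0,i=10
  #.#..|#  b20=1 t=0,i=2
  #..##|#  b19=1 t=2,i=3
  #..#.|.  b18=0 t=0,i=4
  #...#|#  b17=1 t=2,i=12
  #....|.  b16=0 t=1,i=12
  .####|.  b15=0 t=2,i=5
  .###.|.  b14=0 t=0,i=13
  .##.#|.  b13=0 t=0,i=8
  .##..|#  b12=1 t=1,i=10
  .#.##|.  b11=0 t=0,i=6
  .#.#.|#  b10=1 t=1,i=6
  .#..#|#  b9=1 t=0,i=3
  .#...|#  b8=1 t=4,i=12
  ..###|#  b7=1 t=1,i=1
  ..##.|#  b6=1 t=2,i=0
  ..#.#|#  b5=1 t=0,i=5
  ..#..|.  b4=0 t=4,i=11
  ...##|#  b3=1 t=1,i=0
  ...#.|#  b2=1 t=4,i=3
  ....#|.  b1=0 t=1,i=13
  .....|.  b0=0 t=4,i=0
  bits 00011110011110100001011111101100 = 511317996

511317996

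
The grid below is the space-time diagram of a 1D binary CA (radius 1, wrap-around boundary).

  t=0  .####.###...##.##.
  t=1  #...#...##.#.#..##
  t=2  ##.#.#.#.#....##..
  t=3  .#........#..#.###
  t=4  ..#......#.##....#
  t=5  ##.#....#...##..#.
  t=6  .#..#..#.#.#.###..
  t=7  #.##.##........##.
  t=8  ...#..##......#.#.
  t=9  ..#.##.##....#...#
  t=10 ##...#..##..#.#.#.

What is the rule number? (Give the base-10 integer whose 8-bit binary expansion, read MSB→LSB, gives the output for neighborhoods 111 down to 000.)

82

  ### -> .   bit 7 = 0  t=0,i=2
  ##. -> #   bit 6 = 1  t=0,i=4
  #.# -> .   bit 5 = 0  t=0,i=5
  #.. -> #   bit 4 = 1  t=0,i=9
  .## -> .   bit 3 = 0  t=0,i=1
  .#. -> .   bit 2 = 0  t=1,i=4
  ..# -> #   bit 1 = 1  t=0,i=0
  ... -> .   bit 0 = 0  t=0,i=10
  bits 01010010 = 82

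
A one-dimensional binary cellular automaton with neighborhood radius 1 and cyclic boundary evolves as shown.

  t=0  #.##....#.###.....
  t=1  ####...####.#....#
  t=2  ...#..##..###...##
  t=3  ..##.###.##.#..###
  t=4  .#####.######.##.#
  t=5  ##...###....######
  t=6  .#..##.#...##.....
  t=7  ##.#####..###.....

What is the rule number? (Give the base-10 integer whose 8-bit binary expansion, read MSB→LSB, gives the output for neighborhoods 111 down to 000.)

110

  ### -> .   bit 7 = 0  t=0,i=11
  ##. -> #   bit 6 = 1  t=0,i=3
  #.# -> #   bit 5 = 1  t=0,i=1
  #.. -> .   bit 4 = 0  t=0,i=4
  .## -> #   bit 3 = 1  t=0,i=2
  .#. -> #   bit 2 = 1  t=0,i=0
  ..# -> #   bit 1 = 1  t=0,i=7
  ... -> .   bit 0 = 0  t=0,i=5
  bits 01101110 = 110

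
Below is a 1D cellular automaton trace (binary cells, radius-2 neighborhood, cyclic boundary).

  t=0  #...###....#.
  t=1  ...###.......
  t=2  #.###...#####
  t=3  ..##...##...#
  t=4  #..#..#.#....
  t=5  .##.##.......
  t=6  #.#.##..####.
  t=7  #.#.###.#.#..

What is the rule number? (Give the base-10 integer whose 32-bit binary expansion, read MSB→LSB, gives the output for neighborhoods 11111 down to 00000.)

  [31] ##### => .  t=2,i=10
  [30] ####. => #  t=2,i=12
  [29] ###.# => .  t=2,i=0
  [28] ###.. => .  t=0,i=6
  [27] ##.## => .  t=2,i=1
  [26] ##.#. => .  t=6,i=12
  [25] ##..# => #  t=6,i=6
  [24] ##... => .  t=0,i=7
  [23] #.### => #  t=2,i=2
  [22] #.##. => #  t=5,i=4
  [21] #.#.# => #  t=6,i=0
  [20] #.#.. => .  t=0,i=0
  [19] #..## => .  t=3,i=1
  [18] #..#. => #  t=4,i=2
  [17] #...# => .  t=0,i=2
  [16] #.... => .  t=0,i=8
  [15] .#### => .  t=2,i=9
  [14] .###. => #  t=0,i=5
  [13] .##.# => #  t=5,i=2
  [12] .##.. => #  t=3,i=3
  [11] .#.## => .  t=6,i=3
  [10] .#.#. => .  t=0,i=12
  [9] .#..# => #  t=3,i=0
  [8] .#... => .  t=0,i=1
  [7] ..### => #  t=0,i=4
  [6] ..##. => .  t=3,i=2
  [5] ..#.# => .  t=0,i=11
  [4] ..#.. => .  t=3,i=12
  [3] ...## => #  t=0,i=3
  [2] ...#. => .  t=0,i=10
  [1] ....# => .  t=0,i=9
  [0] ..... => #  t=1,i=0
  bits 01000010111001000111001010001001 = 1122267785

1122267785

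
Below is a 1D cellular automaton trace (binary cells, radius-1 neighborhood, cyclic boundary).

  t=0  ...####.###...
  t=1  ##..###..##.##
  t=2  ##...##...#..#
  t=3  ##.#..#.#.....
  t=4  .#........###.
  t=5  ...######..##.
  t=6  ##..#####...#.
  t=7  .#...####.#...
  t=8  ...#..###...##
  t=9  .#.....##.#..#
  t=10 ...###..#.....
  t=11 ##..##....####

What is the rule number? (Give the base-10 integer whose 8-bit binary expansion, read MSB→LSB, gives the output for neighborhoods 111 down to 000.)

  nb ###: next=#  (t=0,i=4, bit7=1)
  nb ##.: next=#  (t=0,i=6, bit6=1)
  nb #.#: next=.  (t=0,i=7, bit5=0)
  nb #..: next=.  (t=0,i=11, bit4=0)
  nb .##: next=.  (t=0,i=3, bit3=0)
  nb .#.: next=.  (t=2,i=10, bit2=0)
  nb ..#: next=.  (t=0,i=2, bit1=0)
  nb ...: next=#  (t=0,i=0, bit0=1)
  bits 11000001 = 193

193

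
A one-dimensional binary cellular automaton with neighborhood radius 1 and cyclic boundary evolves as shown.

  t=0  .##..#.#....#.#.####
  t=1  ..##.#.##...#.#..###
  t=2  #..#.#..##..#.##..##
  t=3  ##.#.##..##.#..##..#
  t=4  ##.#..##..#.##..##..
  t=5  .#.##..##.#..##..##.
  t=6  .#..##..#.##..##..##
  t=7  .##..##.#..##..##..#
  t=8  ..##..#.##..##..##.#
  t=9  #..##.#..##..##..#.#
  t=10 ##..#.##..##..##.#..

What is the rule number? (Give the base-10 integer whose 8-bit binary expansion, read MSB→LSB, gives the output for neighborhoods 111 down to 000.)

212

  nb ###: next=#  (t=0,i=17, bit7=1)
  nb ##.: next=#  (t=0,i=2, bit6=1)
  nb #.#: next=.  (t=0,i=0, bit5=0)
  nb #..: next=#  (t=0,i=3, bit4=1)
  nb .##: next=.  (t=0,i=1, bit3=0)
  nb .#.: next=#  (t=0,i=5, bit2=1)
  nb ..#: next=.  (t=0,i=4, bit1=0)
  nb ...: next=.  (t=0,i=9, bit0=0)
  bits 11010100 = 212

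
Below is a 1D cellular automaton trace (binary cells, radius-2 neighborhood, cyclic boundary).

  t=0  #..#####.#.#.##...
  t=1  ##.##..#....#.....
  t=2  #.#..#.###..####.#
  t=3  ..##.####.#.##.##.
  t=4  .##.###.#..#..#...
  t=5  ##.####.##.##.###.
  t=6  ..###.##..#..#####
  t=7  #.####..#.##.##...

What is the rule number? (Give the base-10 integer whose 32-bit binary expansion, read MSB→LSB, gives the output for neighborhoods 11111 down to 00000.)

  [31] ##### => .  t=0,i=5
  [30] ####. => .  t=0,i=6
  [29] ###.# => #  t=0,i=7
  [28] ###.. => .  t=2,i=9
  [27] ##.## => #  t=1,i=2
  [26] ##.#. => .  t=0,i=8
  [25] ##..# => #  t=1,i=5
  [24] ##... => .  t=0,i=15
  [23] #.### => #  t=2,i=7
  [22] #.##. => .  t=0,i=13
  [21] #.#.# => .  t=0,i=9
  [20] #.#.. => #  t=2,i=2
  [19] #..## => .  t=0,i=2
  [18] #..#. => .  t=1,i=6
  [17] #...# => .  t=0,i=16
  [16] #.... => #  t=1,i=9
  [15] .#### => #  t=0,i=4
  [14] .###. => #  t=2,i=8
  [13] .##.# => .  t=1,i=1
  [12] .##.. => .  t=0,i=14
  [11] .#.## => #  t=0,i=12
  [10] .#.#. => .  t=0,i=10
  [9] .#..# => #  t=0,i=1
  [8] .#... => #  t=1,i=8
  [7] ..### => #  t=0,i=3
  [6] ..##. => #  t=1,i=0
  [5] ..#.# => #  t=2,i=5
  [4] ..#.. => #  t=0,i=0
  [3] ...## => #  t=1,i=17
  [2] ...#. => .  t=0,i=17
  [1] ....# => .  t=1,i=10
  [0] ..... => #  t=1,i=15
  bits 00101010100100011100101111111001 = 714198009

714198009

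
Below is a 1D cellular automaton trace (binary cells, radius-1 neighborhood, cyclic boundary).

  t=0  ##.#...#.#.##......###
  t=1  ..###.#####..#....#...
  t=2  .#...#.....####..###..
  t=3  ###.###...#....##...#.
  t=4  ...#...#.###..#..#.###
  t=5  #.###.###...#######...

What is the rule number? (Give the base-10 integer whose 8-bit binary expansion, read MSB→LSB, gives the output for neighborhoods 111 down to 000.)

  ###|.  b7=0 t=0,i=0
  ##.|.  b6=0 t=0,i=1
  #.#|#  b5=1 t=0,i=2
  #..|#  b4=1 t=0,i=4
  .##|.  b3=0 t=0,i=11
  .#.|#  b2=1 t=0,i=3
  ..#|#  b1=1 t=0,i=6
  ...|.  b0=0 t=0,i=5
  bits 00110110 = 54

54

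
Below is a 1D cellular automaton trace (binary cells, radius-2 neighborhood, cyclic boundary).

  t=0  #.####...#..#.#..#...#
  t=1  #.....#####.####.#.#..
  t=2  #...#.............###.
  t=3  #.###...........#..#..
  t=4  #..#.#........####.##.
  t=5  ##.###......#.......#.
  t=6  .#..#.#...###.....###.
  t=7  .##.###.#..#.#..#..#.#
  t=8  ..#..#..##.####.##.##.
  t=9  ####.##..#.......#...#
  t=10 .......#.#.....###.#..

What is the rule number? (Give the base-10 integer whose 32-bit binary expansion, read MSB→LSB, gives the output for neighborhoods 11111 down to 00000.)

51537462

  ##### -> .   bit 31 = 0  t=1,i=8
  ####. -> .   bit 30 = 0  t=0,i=4
  ###.# -> .   bit 29 = 0  t=1,i=10
  ###.. -> .   bit 28 = 0  t=0,i=5
  ##.## -> .   bit 27 = 0  t=0,i=1
  ##.#. -> .   bit 26 = 0  t=1,i=16
  ##..# -> #   bit 25 = 1  t=6,i=21
  ##... -> #   bit 24 = 1  t=0,i=6
  #.### -> .   bit 23 = 0  t=0,i=2
  #.##. -> .   bit 22 = 0  t=4,i=19
  #.#.# -> .   bit 21 = 0  t=1,i=17
  #.#.. -> #   bit 20 = 1  t=0,i=14
  #..## -> .   bit 19 = 0  t=8,i=7
  #..#. -> .   bit 18 = 0  t=0,i=11
  #...# -> #   bit 17 = 1  t=0,i=7
  #.... -> .   bit 16 = 0  t=1,i=2
  .#### -> .   bit 15 = 0  t=0,i=3
  .###. -> #   bit 14 = 1  t=2,i=19
  .##.# -> #   bit 13 = 1  t=0,i=0
  .##.. -> .   bit 12 = 0  t=8,i=20
  .#.## -> .   bit 11 = 0  t=3,i=1
  .#.#. -> #   bit 10 = 1  t=0,i=13
  .#..# -> #   bit 9 = 1  t=0,i=10
  .#... -> .   bit 8 = 0  t=0,i=18
  ..### -> .   bit 7 = 0  t=1,i=6
  ..##. -> .   bit 6 = 0  t=0,i=21
  ..#.# -> #   bit 5 = 1  t=0,i=12
  ..#.. -> #   bit 4 = 1  t=0,i=9
  ...## -> .   bit 3 = 0  t=0,i=20
  ...#. -> #   bit 2 = 1  t=0,i=8
  ....# -> #   bit 1 = 1  t=1,i=4
  ..... -> .   bit 0 = 0  t=1,i=3
  bits 00000011000100100110011000110110 = 51537462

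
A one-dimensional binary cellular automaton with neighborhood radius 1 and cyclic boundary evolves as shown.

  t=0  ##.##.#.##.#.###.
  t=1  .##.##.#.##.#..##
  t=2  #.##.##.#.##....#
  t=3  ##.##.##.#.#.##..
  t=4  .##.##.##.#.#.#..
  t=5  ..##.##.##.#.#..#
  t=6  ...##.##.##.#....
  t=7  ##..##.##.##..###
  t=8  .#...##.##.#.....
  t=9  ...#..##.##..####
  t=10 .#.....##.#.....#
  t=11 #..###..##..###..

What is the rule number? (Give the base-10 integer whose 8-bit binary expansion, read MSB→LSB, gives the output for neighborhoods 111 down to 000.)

  ###|.  b7=0 t=0,i=14
  ##.|#  b6=1 t=0,i=1
  #.#|#  b5=1 t=0,i=2
  #..|.  b4=0 t=1,i=13
  .##|.  b3=0 t=0,i=0
  .#.|.  b2=0 t=0,i=6
  ..#|.  b1=0 t=1,i=14
  ...|#  b0=1 t=2,i=13
  bits 01100001 = 97

97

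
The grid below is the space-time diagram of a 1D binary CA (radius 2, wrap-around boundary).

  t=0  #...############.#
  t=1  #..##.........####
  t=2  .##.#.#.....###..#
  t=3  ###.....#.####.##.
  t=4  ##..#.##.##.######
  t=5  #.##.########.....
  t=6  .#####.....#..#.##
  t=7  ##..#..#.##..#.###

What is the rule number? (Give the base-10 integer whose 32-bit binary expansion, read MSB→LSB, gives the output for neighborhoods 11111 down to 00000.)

  [31] ##### => .  t=0,i=6
  [30] ####. => #  t=0,i=14
  [29] ###.# => #  t=0,i=15
  [28] ###.. => .  t=1,i=0
  [27] ##.## => #  t=0,i=16
  [26] ##.#. => .  t=2,i=3
  [25] ##..# => #  t=1,i=1
  [24] ##... => .  t=0,i=1
  [23] #.### => #  t=3,i=0
  [22] #.##. => #  t=0,i=17
  [21] #.#.# => .  t=2,i=4
  [20] #.#.. => .  t=2,i=6
  [19] #..## => #  t=1,i=2
  [18] #..#. => #  t=2,i=16
  [17] #...# => .  t=0,i=2
  [16] #.... => #  t=1,i=6
  [15] .#### => .  t=0,i=5
  [14] .###. => #  t=2,i=13
  [13] .##.# => #  t=2,i=2
  [12] .##.. => #  t=0,i=0
  [11] .#.## => #  t=2,i=0
  [10] .#.#. => .  t=2,i=5
  [9] .#..# => .  t=6,i=12
  [8] .#... => .  t=2,i=7
  [7] ..### => #  t=0,i=4
  [6] ..##. => .  t=1,i=3
  [5] ..#.# => .  t=2,i=17
  [4] ..#.. => .  t=6,i=11
  [3] ...## => #  t=0,i=3
  [2] ...#. => #  t=3,i=7
  [1] ....# => #  t=1,i=12
  [0] ..... => .  t=1,i=7
  bits 01101010110011010111100010001110 = 1791850638

1791850638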